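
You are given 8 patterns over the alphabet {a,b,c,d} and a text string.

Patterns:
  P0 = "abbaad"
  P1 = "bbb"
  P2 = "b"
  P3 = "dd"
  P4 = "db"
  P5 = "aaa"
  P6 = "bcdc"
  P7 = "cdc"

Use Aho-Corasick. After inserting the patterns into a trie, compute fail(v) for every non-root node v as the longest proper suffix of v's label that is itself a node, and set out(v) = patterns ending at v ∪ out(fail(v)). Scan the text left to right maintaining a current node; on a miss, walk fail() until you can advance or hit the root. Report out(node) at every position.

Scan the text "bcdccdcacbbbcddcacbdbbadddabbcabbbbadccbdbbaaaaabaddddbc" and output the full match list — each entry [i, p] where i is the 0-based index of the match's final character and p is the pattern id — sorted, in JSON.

Build automaton:
Trie (insert patterns):
  0='ε' goto a→1 b→7 c→18 d→10
  1='a' goto a→13 b→2
  2='ab' goto b→3
  3='abb' goto a→4
  4='abba' goto a→5
  5='abbaa' goto d→6
  6='abbaad' goto ·  [P0 ends]
  7='b' goto b→8 c→15  [P2 ends]
  8='bb' goto b→9
  9='bbb' goto ·  [P1 ends]
  10='d' goto b→12 d→11
  11='dd' goto ·  [P3 ends]
  12='db' goto ·  [P4 ends]
  13='aa' goto a→14
  14='aaa' goto ·  [P5 ends]
  15='bc' goto d→16
  16='bcd' goto c→17
  17='bcdc' goto ·  [P6 ends]
  18='c' goto d→19
  19='cd' goto c→20
  20='cdc' goto ·  [P7 ends]

BFS fail/out derivation:
  fail(1) 'a': from fail(0)=0 chase 'a': 0 ⇒ 0;  out=∅∪out(0)=∅
  fail(7) 'b': from fail(0)=0 chase 'b': 0 ⇒ 0;  out={2}∪out(0)={2}
  fail(10) 'd': from fail(0)=0 chase 'd': 0 ⇒ 0;  out=∅∪out(0)=∅
  fail(18) 'c': from fail(0)=0 chase 'c': 0 ⇒ 0;  out=∅∪out(0)=∅
  fail(2) 'ab': from fail(1)=0 chase 'b': 0 ⇒ 7;  out=∅∪out(7)={2}
  fail(8) 'bb': from fail(7)=0 chase 'b': 0 ⇒ 7;  out=∅∪out(7)={2}
  fail(11) 'dd': from fail(10)=0 chase 'd': 0 ⇒ 10;  out={3}∪out(10)={3}
  fail(12) 'db': from fail(10)=0 chase 'b': 0 ⇒ 7;  out={4}∪out(7)={2,4}
  fail(13) 'aa': from fail(1)=0 chase 'a': 0 ⇒ 1;  out=∅∪out(1)=∅
  fail(15) 'bc': from fail(7)=0 chase 'c': 0 ⇒ 18;  out=∅∪out(18)=∅
  fail(19) 'cd': from fail(18)=0 chase 'd': 0 ⇒ 10;  out=∅∪out(10)=∅
  fail(3) 'abb': from fail(2)=7 chase 'b': 7 ⇒ 8;  out=∅∪out(8)={2}
  fail(9) 'bbb': from fail(8)=7 chase 'b': 7 ⇒ 8;  out={1}∪out(8)={1,2}
  fail(14) 'aaa': from fail(13)=1 chase 'a': 1 ⇒ 13;  out={5}∪out(13)={5}
  fail(16) 'bcd': from fail(15)=18 chase 'd': 18 ⇒ 19;  out=∅∪out(19)=∅
  fail(20) 'cdc': from fail(19)=10 chase 'c': 10→0 ⇒ 18;  out={7}∪out(18)={7}
  fail(4) 'abba': from fail(3)=8 chase 'a': 8→7→0 ⇒ 1;  out=∅∪out(1)=∅
  fail(17) 'bcdc': from fail(16)=19 chase 'c': 19 ⇒ 20;  out={6}∪out(20)={6,7}
  fail(5) 'abbaa': from fail(4)=1 chase 'a': 1 ⇒ 13;  out=∅∪out(13)=∅
  fail(6) 'abbaad': from fail(5)=13 chase 'd': 13→1→0 ⇒ 10;  out={0}∪out(10)={0}

Scan:
pos 0 'b': at 7  → match P2@[0:0]
pos 1 'c': at 15
pos 2 'd': at 16
pos 3 'c': at 17  → match P6@[0:3],P7@[1:3]
pos 4 'c': at 18 (fail-walked)
pos 5 'd': at 19
pos 6 'c': at 20  → match P7@[4:6]
pos 7 'a': at 1 (fail-walked)
pos 8 'c': at 18 (fail-walked)
pos 9 'b': at 7 (fail-walked)  → match P2@[9:9]
pos 10 'b': at 8  → match P2@[10:10]
pos 11 'b': at 9  → match P1@[9:11],P2@[11:11]
pos 12 'c': at 15 (fail-walked)
pos 13 'd': at 16
pos 14 'd': at 11 (fail-walked)  → match P3@[13:14]
pos 15 'c': at 18 (fail-walked)
pos 16 'a': at 1 (fail-walked)
pos 17 'c': at 18 (fail-walked)
pos 18 'b': at 7 (fail-walked)  → match P2@[18:18]
pos 19 'd': at 10 (fail-walked)
pos 20 'b': at 12  → match P2@[20:20],P4@[19:20]
pos 21 'b': at 8 (fail-walked)  → match P2@[21:21]
pos 22 'a': at 1 (fail-walked)
pos 23 'd': at 10 (fail-walked)
pos 24 'd': at 11  → match P3@[23:24]
pos 25 'd': at 11 (fail-walked)  → match P3@[24:25]
pos 26 'a': at 1 (fail-walked)
pos 27 'b': at 2  → match P2@[27:27]
pos 28 'b': at 3  → match P2@[28:28]
pos 29 'c': at 15 (fail-walked)
pos 30 'a': at 1 (fail-walked)
pos 31 'b': at 2  → match P2@[31:31]
pos 32 'b': at 3  → match P2@[32:32]
pos 33 'b': at 9 (fail-walked)  → match P1@[31:33],P2@[33:33]
pos 34 'b': at 9 (fail-walked)  → match P1@[32:34],P2@[34:34]
pos 35 'a': at 1 (fail-walked)
pos 36 'd': at 10 (fail-walked)
pos 37 'c': at 18 (fail-walked)
pos 38 'c': at 18 (fail-walked)
pos 39 'b': at 7 (fail-walked)  → match P2@[39:39]
pos 40 'd': at 10 (fail-walked)
pos 41 'b': at 12  → match P2@[41:41],P4@[40:41]
pos 42 'b': at 8 (fail-walked)  → match P2@[42:42]
pos 43 'a': at 1 (fail-walked)
pos 44 'a': at 13
pos 45 'a': at 14  → match P5@[43:45]
pos 46 'a': at 14 (fail-walked)  → match P5@[44:46]
pos 47 'a': at 14 (fail-walked)  → match P5@[45:47]
pos 48 'b': at 2 (fail-walked)  → match P2@[48:48]
pos 49 'a': at 1 (fail-walked)
pos 50 'd': at 10 (fail-walked)
pos 51 'd': at 11  → match P3@[50:51]
pos 52 'd': at 11 (fail-walked)  → match P3@[51:52]
pos 53 'd': at 11 (fail-walked)  → match P3@[52:53]
pos 54 'b': at 12 (fail-walked)  → match P2@[54:54],P4@[53:54]
pos 55 'c': at 15 (fail-walked)

All matches (sorted): [[0,2],[3,6],[3,7],[6,7],[9,2],[10,2],[11,1],[11,2],[14,3],[18,2],[20,2],[20,4],[21,2],[24,3],[25,3],[27,2],[28,2],[31,2],[32,2],[33,1],[33,2],[34,1],[34,2],[39,2],[41,2],[41,4],[42,2],[45,5],[46,5],[47,5],[48,2],[51,3],[52,3],[53,3],[54,2],[54,4]]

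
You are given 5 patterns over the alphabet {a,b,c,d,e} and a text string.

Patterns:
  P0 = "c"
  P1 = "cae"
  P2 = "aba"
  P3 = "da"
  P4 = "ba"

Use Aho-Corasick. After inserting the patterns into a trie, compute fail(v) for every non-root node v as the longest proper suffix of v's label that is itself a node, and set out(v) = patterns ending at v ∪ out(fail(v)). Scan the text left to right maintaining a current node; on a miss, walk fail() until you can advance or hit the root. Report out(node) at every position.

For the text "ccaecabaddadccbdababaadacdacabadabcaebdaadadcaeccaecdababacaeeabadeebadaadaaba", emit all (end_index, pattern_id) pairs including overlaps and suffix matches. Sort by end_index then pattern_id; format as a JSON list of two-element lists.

Build automaton:
Trie (insert patterns):
  n0 'ε': a→4 b→9 c→1 d→7
  n1 'c': a→2  [P0 ends]
  n2 'ca': e→3
  n3 'cae': ·  [P1 ends]
  n4 'a': b→5
  n5 'ab': a→6
  n6 'aba': ·  [P2 ends]
  n7 'd': a→8
  n8 'da': ·  [P3 ends]
  n9 'b': a→10
  n10 'ba': ·  [P4 ends]

Failure links (BFS by depth):
  n1('c'): parent n0 fail=0; on 'c' 0 → fail=0;  out {0}∪∅={0}
  n4('a'): parent n0 fail=0; on 'a' 0 → fail=0;  out ∅∪∅=∅
  n7('d'): parent n0 fail=0; on 'd' 0 → fail=0;  out ∅∪∅=∅
  n9('b'): parent n0 fail=0; on 'b' 0 → fail=0;  out ∅∪∅=∅
  n2('ca'): parent n1 fail=0; on 'a' 0 → fail=4;  out ∅∪∅=∅
  n5('ab'): parent n4 fail=0; on 'b' 0 → fail=9;  out ∅∪∅=∅
  n8('da'): parent n7 fail=0; on 'a' 0 → fail=4;  out {3}∪∅={3}
  n10('ba'): parent n9 fail=0; on 'a' 0 → fail=4;  out {4}∪∅={4}
  n3('cae'): parent n2 fail=4; on 'e' 4→0 → fail=0;  out {1}∪∅={1}
  n6('aba'): parent n5 fail=9; on 'a' 9 → fail=10;  out {2}∪{4}={2,4}

Scan:
pos 0 'c': at 1  emit P0@[0:0]
pos 1 'c': at 1 (fail-walked)  emit P0@[1:1]
pos 2 'a': at 2
pos 3 'e': at 3  emit P1@[1:3]
pos 4 'c': at 1 (fail-walked)  emit P0@[4:4]
pos 5 'a': at 2
pos 6 'b': at 5 (fail-walked)
pos 7 'a': at 6  emit P2@[5:7],P4@[6:7]
pos 8 'd': at 7 (fail-walked)
pos 9 'd': at 7 (fail-walked)
pos 10 'a': at 8  emit P3@[9:10]
pos 11 'd': at 7 (fail-walked)
pos 12 'c': at 1 (fail-walked)  emit P0@[12:12]
pos 13 'c': at 1 (fail-walked)  emit P0@[13:13]
pos 14 'b': at 9 (fail-walked)
pos 15 'd': at 7 (fail-walked)
pos 16 'a': at 8  emit P3@[15:16]
pos 17 'b': at 5 (fail-walked)
pos 18 'a': at 6  emit P2@[16:18],P4@[17:18]
pos 19 'b': at 5 (fail-walked)
pos 20 'a': at 6  emit P2@[18:20],P4@[19:20]
pos 21 'a': at 4 (fail-walked)
pos 22 'd': at 7 (fail-walked)
pos 23 'a': at 8  emit P3@[22:23]
pos 24 'c': at 1 (fail-walked)  emit P0@[24:24]
pos 25 'd': at 7 (fail-walked)
pos 26 'a': at 8  emit P3@[25:26]
pos 27 'c': at 1 (fail-walked)  emit P0@[27:27]
pos 28 'a': at 2
pos 29 'b': at 5 (fail-walked)
pos 30 'a': at 6  emit P2@[28:30],P4@[29:30]
pos 31 'd': at 7 (fail-walked)
pos 32 'a': at 8  emit P3@[31:32]
pos 33 'b': at 5 (fail-walked)
pos 34 'c': at 1 (fail-walked)  emit P0@[34:34]
pos 35 'a': at 2
pos 36 'e': at 3  emit P1@[34:36]
pos 37 'b': at 9 (fail-walked)
pos 38 'd': at 7 (fail-walked)
pos 39 'a': at 8  emit P3@[38:39]
pos 40 'a': at 4 (fail-walked)
pos 41 'd': at 7 (fail-walked)
pos 42 'a': at 8  emit P3@[41:42]
pos 43 'd': at 7 (fail-walked)
pos 44 'c': at 1 (fail-walked)  emit P0@[44:44]
pos 45 'a': at 2
pos 46 'e': at 3  emit P1@[44:46]
pos 47 'c': at 1 (fail-walked)  emit P0@[47:47]
pos 48 'c': at 1 (fail-walked)  emit P0@[48:48]
pos 49 'a': at 2
pos 50 'e': at 3  emit P1@[48:50]
pos 51 'c': at 1 (fail-walked)  emit P0@[51:51]
pos 52 'd': at 7 (fail-walked)
pos 53 'a': at 8  emit P3@[52:53]
pos 54 'b': at 5 (fail-walked)
pos 55 'a': at 6  emit P2@[53:55],P4@[54:55]
pos 56 'b': at 5 (fail-walked)
pos 57 'a': at 6  emit P2@[55:57],P4@[56:57]
pos 58 'c': at 1 (fail-walked)  emit P0@[58:58]
pos 59 'a': at 2
pos 60 'e': at 3  emit P1@[58:60]
pos 61 'e': at 0 (fail-walked)
pos 62 'a': at 4
pos 63 'b': at 5
pos 64 'a': at 6  emit P2@[62:64],P4@[63:64]
pos 65 'd': at 7 (fail-walked)
pos 66 'e': at 0 (fail-walked)
pos 67 'e': at 0
pos 68 'b': at 9
pos 69 'a': at 10  emit P4@[68:69]
pos 70 'd': at 7 (fail-walked)
pos 71 'a': at 8  emit P3@[70:71]
pos 72 'a': at 4 (fail-walked)
pos 73 'd': at 7 (fail-walked)
pos 74 'a': at 8  emit P3@[73:74]
pos 75 'a': at 4 (fail-walked)
pos 76 'b': at 5
pos 77 'a': at 6  emit P2@[75:77],P4@[76:77]

Result: [[0,0],[1,0],[3,1],[4,0],[7,2],[7,4],[10,3],[12,0],[13,0],[16,3],[18,2],[18,4],[20,2],[20,4],[23,3],[24,0],[26,3],[27,0],[30,2],[30,4],[32,3],[34,0],[36,1],[39,3],[42,3],[44,0],[46,1],[47,0],[48,0],[50,1],[51,0],[53,3],[55,2],[55,4],[57,2],[57,4],[58,0],[60,1],[64,2],[64,4],[69,4],[71,3],[74,3],[77,2],[77,4]]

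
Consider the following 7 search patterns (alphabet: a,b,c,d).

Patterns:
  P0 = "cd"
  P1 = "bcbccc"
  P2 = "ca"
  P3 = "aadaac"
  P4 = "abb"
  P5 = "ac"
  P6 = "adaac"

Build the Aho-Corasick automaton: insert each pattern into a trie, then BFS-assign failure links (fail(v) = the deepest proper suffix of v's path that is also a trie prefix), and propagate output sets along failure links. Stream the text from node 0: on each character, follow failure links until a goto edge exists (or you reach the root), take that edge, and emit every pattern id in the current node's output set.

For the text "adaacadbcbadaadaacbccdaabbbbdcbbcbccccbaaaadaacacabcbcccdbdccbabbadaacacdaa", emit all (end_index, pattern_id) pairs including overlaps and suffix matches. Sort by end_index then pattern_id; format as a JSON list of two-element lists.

Build:
Trie (insert patterns):
  0='ε' goto a→10 b→3 c→1
  1='c' goto a→9 d→2
  2='cd' goto ·  [P0 ends]
  3='b' goto c→4
  4='bc' goto b→5
  5='bcb' goto c→6
  6='bcbc' goto c→7
  7='bcbcc' goto c→8
  8='bcbccc' goto ·  [P1 ends]
  9='ca' goto ·  [P2 ends]
  10='a' goto a→11 b→16 c→18 d→19
  11='aa' goto d→12
  12='aad' goto a→13
  13='aada' goto a→14
  14='aadaa' goto c→15
  15='aadaac' goto ·  [P3 ends]
  16='ab' goto b→17
  17='abb' goto ·  [P4 ends]
  18='ac' goto ·  [P5 ends]
  19='ad' goto a→20
  20='ada' goto a→21
  21='adaa' goto c→22
  22='adaac' goto ·  [P6 ends]

BFS fail/out derivation:
  fail(1) 'c': from fail(0)=0 chase 'c': 0 ⇒ 0;  out=∅∪out(0)=∅
  fail(3) 'b': from fail(0)=0 chase 'b': 0 ⇒ 0;  out=∅∪out(0)=∅
  fail(10) 'a': from fail(0)=0 chase 'a': 0 ⇒ 0;  out=∅∪out(0)=∅
  fail(2) 'cd': from fail(1)=0 chase 'd': 0 ⇒ 0;  out={0}∪out(0)={0}
  fail(4) 'bc': from fail(3)=0 chase 'c': 0 ⇒ 1;  out=∅∪out(1)=∅
  fail(9) 'ca': from fail(1)=0 chase 'a': 0 ⇒ 10;  out={2}∪out(10)={2}
  fail(11) 'aa': from fail(10)=0 chase 'a': 0 ⇒ 10;  out=∅∪out(10)=∅
  fail(16) 'ab': from fail(10)=0 chase 'b': 0 ⇒ 3;  out=∅∪out(3)=∅
  fail(18) 'ac': from fail(10)=0 chase 'c': 0 ⇒ 1;  out={5}∪out(1)={5}
  fail(19) 'ad': from fail(10)=0 chase 'd': 0 ⇒ 0;  out=∅∪out(0)=∅
  fail(5) 'bcb': from fail(4)=1 chase 'b': 1→0 ⇒ 3;  out=∅∪out(3)=∅
  fail(12) 'aad': from fail(11)=10 chase 'd': 10 ⇒ 19;  out=∅∪out(19)=∅
  fail(17) 'abb': from fail(16)=3 chase 'b': 3→0 ⇒ 3;  out={4}∪out(3)={4}
  fail(20) 'ada': from fail(19)=0 chase 'a': 0 ⇒ 10;  out=∅∪out(10)=∅
  fail(6) 'bcbc': from fail(5)=3 chase 'c': 3 ⇒ 4;  out=∅∪out(4)=∅
  fail(13) 'aada': from fail(12)=19 chase 'a': 19 ⇒ 20;  out=∅∪out(20)=∅
  fail(21) 'adaa': from fail(20)=10 chase 'a': 10 ⇒ 11;  out=∅∪out(11)=∅
  fail(7) 'bcbcc': from fail(6)=4 chase 'c': 4→1→0 ⇒ 1;  out=∅∪out(1)=∅
  fail(14) 'aadaa': from fail(13)=20 chase 'a': 20 ⇒ 21;  out=∅∪out(21)=∅
  fail(22) 'adaac': from fail(21)=11 chase 'c': 11→10 ⇒ 18;  out={6}∪out(18)={5,6}
  fail(8) 'bcbccc': from fail(7)=1 chase 'c': 1→0 ⇒ 1;  out={1}∪out(1)={1}
  fail(15) 'aadaac': from fail(14)=21 chase 'c': 21 ⇒ 22;  out={3}∪out(22)={3,5,6}

Run:
i=0 'a': node 0→10
i=1 'd': node 10→19
i=2 'a': node 19→20
i=3 'a': node 20→21
i=4 'c': node 21→22  emit P5@[3:4],P6@[0:4]
i=5 'a': node 22→9 ·f  emit P2@[4:5]
i=6 'd': node 9→19 ·f
i=7 'b': node 19→3 ·f
i=8 'c': node 3→4
i=9 'b': node 4→5
i=10 'a': node 5→10 ·f
i=11 'd': node 10→19
i=12 'a': node 19→20
i=13 'a': node 20→21
i=14 'd': node 21→12 ·f
i=15 'a': node 12→13
i=16 'a': node 13→14
i=17 'c': node 14→15  emit P3@[12:17],P5@[16:17],P6@[13:17]
i=18 'b': node 15→3 ·f
i=19 'c': node 3→4
i=20 'c': node 4→1 ·f
i=21 'd': node 1→2  emit P0@[20:21]
i=22 'a': node 2→10 ·f
i=23 'a': node 10→11
i=24 'b': node 11→16 ·f
i=25 'b': node 16→17  emit P4@[23:25]
i=26 'b': node 17→3 ·f
i=27 'b': node 3→3 ·f
i=28 'd': node 3→0 ·f
i=29 'c': node 0→1
i=30 'b': node 1→3 ·f
i=31 'b': node 3→3 ·f
i=32 'c': node 3→4
i=33 'b': node 4→5
i=34 'c': node 5→6
i=35 'c': node 6→7
i=36 'c': node 7→8  emit P1@[31:36]
i=37 'c': node 8→1 ·f
i=38 'b': node 1→3 ·f
i=39 'a': node 3→10 ·f
i=40 'a': node 10→11
i=41 'a': node 11→11 ·f
i=42 'a': node 11→11 ·f
i=43 'd': node 11→12
i=44 'a': node 12→13
i=45 'a': node 13→14
i=46 'c': node 14→15  emit P3@[41:46],P5@[45:46],P6@[42:46]
i=47 'a': node 15→9 ·f  emit P2@[46:47]
i=48 'c': node 9→18 ·f  emit P5@[47:48]
i=49 'a': node 18→9 ·f  emit P2@[48:49]
i=50 'b': node 9→16 ·f
i=51 'c': node 16→4 ·f
i=52 'b': node 4→5
i=53 'c': node 5→6
i=54 'c': node 6→7
i=55 'c': node 7→8  emit P1@[50:55]
i=56 'd': node 8→2 ·f  emit P0@[55:56]
i=57 'b': node 2→3 ·f
i=58 'd': node 3→0 ·f
i=59 'c': node 0→1
i=60 'c': node 1→1 ·f
i=61 'b': node 1→3 ·f
i=62 'a': node 3→10 ·f
i=63 'b': node 10→16
i=64 'b': node 16→17  emit P4@[62:64]
i=65 'a': node 17→10 ·f
i=66 'd': node 10→19
i=67 'a': node 19→20
i=68 'a': node 20→21
i=69 'c': node 21→22  emit P5@[68:69],P6@[65:69]
i=70 'a': node 22→9 ·f  emit P2@[69:70]
i=71 'c': node 9→18 ·f  emit P5@[70:71]
i=72 'd': node 18→2 ·f  emit P0@[71:72]
i=73 'a': node 2→10 ·f
i=74 'a': node 10→11

Result: [[4,5],[4,6],[5,2],[17,3],[17,5],[17,6],[21,0],[25,4],[36,1],[46,3],[46,5],[46,6],[47,2],[48,5],[49,2],[55,1],[56,0],[64,4],[69,5],[69,6],[70,2],[71,5],[72,0]]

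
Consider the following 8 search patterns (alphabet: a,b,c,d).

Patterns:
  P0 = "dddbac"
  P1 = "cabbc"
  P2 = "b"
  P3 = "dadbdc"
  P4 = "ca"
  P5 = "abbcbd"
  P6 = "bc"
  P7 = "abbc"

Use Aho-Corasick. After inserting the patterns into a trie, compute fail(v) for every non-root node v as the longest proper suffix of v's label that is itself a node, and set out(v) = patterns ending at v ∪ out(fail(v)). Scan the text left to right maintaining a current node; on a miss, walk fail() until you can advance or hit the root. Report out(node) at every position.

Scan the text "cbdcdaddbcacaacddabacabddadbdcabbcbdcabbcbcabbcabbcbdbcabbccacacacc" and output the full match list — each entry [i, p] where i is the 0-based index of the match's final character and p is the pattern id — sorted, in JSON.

Construct AC machine:
Trie (insert patterns):
  n0 'ε': a→18 b→12 c→7 d→1
  n1 'd': a→13 d→2
  n2 'dd': d→3
  n3 'ddd': b→4
  n4 'dddb': a→5
  n5 'dddba': c→6
  n6 'dddbac': ·  [P0 ends]
  n7 'c': a→8
  n8 'ca': b→9  [P4 ends]
  n9 'cab': b→10
  n10 'cabb': c→11
  n11 'cabbc': ·  [P1 ends]
  n12 'b': c→24  [P2 ends]
  n13 'da': d→14
  n14 'dad': b→15
  n15 'dadb': d→16
  n16 'dadbd': c→17
  n17 'dadbdc': ·  [P3 ends]
  n18 'a': b→19
  n19 'ab': b→20
  n20 'abb': c→21
  n21 'abbc': b→22  [P7 ends]
  n22 'abbcb': d→23
  n23 'abbcbd': ·  [P5 ends]
  n24 'bc': ·  [P6 ends]

Failure links (BFS by depth):
  fail(1) 'd': from fail(0)=0 chase 'd': 0 ⇒ 0;  out=∅∪out(0)=∅
  fail(7) 'c': from fail(0)=0 chase 'c': 0 ⇒ 0;  out=∅∪out(0)=∅
  fail(12) 'b': from fail(0)=0 chase 'b': 0 ⇒ 0;  out={2}∪out(0)={2}
  fail(18) 'a': from fail(0)=0 chase 'a': 0 ⇒ 0;  out=∅∪out(0)=∅
  fail(2) 'dd': from fail(1)=0 chase 'd': 0 ⇒ 1;  out=∅∪out(1)=∅
  fail(8) 'ca': from fail(7)=0 chase 'a': 0 ⇒ 18;  out={4}∪out(18)={4}
  fail(13) 'da': from fail(1)=0 chase 'a': 0 ⇒ 18;  out=∅∪out(18)=∅
  fail(19) 'ab': from fail(18)=0 chase 'b': 0 ⇒ 12;  out=∅∪out(12)={2}
  fail(24) 'bc': from fail(12)=0 chase 'c': 0 ⇒ 7;  out={6}∪out(7)={6}
  fail(3) 'ddd': from fail(2)=1 chase 'd': 1 ⇒ 2;  out=∅∪out(2)=∅
  fail(9) 'cab': from fail(8)=18 chase 'b': 18 ⇒ 19;  out=∅∪out(19)={2}
  fail(14) 'dad': from fail(13)=18 chase 'd': 18→0 ⇒ 1;  out=∅∪out(1)=∅
  fail(20) 'abb': from fail(19)=12 chase 'b': 12→0 ⇒ 12;  out=∅∪out(12)={2}
  fail(4) 'dddb': from fail(3)=2 chase 'b': 2→1→0 ⇒ 12;  out=∅∪out(12)={2}
  fail(10) 'cabb': from fail(9)=19 chase 'b': 19 ⇒ 20;  out=∅∪out(20)={2}
  fail(15) 'dadb': from fail(14)=1 chase 'b': 1→0 ⇒ 12;  out=∅∪out(12)={2}
  fail(21) 'abbc': from fail(20)=12 chase 'c': 12 ⇒ 24;  out={7}∪out(24)={6,7}
  fail(5) 'dddba': from fail(4)=12 chase 'a': 12→0 ⇒ 18;  out=∅∪out(18)=∅
  fail(11) 'cabbc': from fail(10)=20 chase 'c': 20 ⇒ 21;  out={1}∪out(21)={1,6,7}
  fail(16) 'dadbd': from fail(15)=12 chase 'd': 12→0 ⇒ 1;  out=∅∪out(1)=∅
  fail(22) 'abbcb': from fail(21)=24 chase 'b': 24→7→0 ⇒ 12;  out=∅∪out(12)={2}
  fail(6) 'dddbac': from fail(5)=18 chase 'c': 18→0 ⇒ 7;  out={0}∪out(7)={0}
  fail(17) 'dadbdc': from fail(16)=1 chase 'c': 1→0 ⇒ 7;  out={3}∪out(7)={3}
  fail(23) 'abbcbd': from fail(22)=12 chase 'd': 12→0 ⇒ 1;  out={5}∪out(1)={5}

Text stream:
[0] read 'c'  n0⇒n7
[1] read 'b'  n7⇒n12 (fail-walked)  emit P2@[1:1]
[2] read 'd'  n12⇒n1 (fail-walked)
[3] read 'c'  n1⇒n7 (fail-walked)
[4] read 'd'  n7⇒n1 (fail-walked)
[5] read 'a'  n1⇒n13
[6] read 'd'  n13⇒n14
[7] read 'd'  n14⇒n2 (fail-walked)
[8] read 'b'  n2⇒n12 (fail-walked)  emit P2@[8:8]
[9] read 'c'  n12⇒n24  emit P6@[8:9]
[10] read 'a'  n24⇒n8 (fail-walked)  emit P4@[9:10]
[11] read 'c'  n8⇒n7 (fail-walked)
[12] read 'a'  n7⇒n8  emit P4@[11:12]
[13] read 'a'  n8⇒n18 (fail-walked)
[14] read 'c'  n18⇒n7 (fail-walked)
[15] read 'd'  n7⇒n1 (fail-walked)
[16] read 'd'  n1⇒n2
[17] read 'a'  n2⇒n13 (fail-walked)
[18] read 'b'  n13⇒n19 (fail-walked)  emit P2@[18:18]
[19] read 'a'  n19⇒n18 (fail-walked)
[20] read 'c'  n18⇒n7 (fail-walked)
[21] read 'a'  n7⇒n8  emit P4@[20:21]
[22] read 'b'  n8⇒n9  emit P2@[22:22]
[23] read 'd'  n9⇒n1 (fail-walked)
[24] read 'd'  n1⇒n2
[25] read 'a'  n2⇒n13 (fail-walked)
[26] read 'd'  n13⇒n14
[27] read 'b'  n14⇒n15  emit P2@[27:27]
[28] read 'd'  n15⇒n16
[29] read 'c'  n16⇒n17  emit P3@[24:29]
[30] read 'a'  n17⇒n8 (fail-walked)  emit P4@[29:30]
[31] read 'b'  n8⇒n9  emit P2@[31:31]
[32] read 'b'  n9⇒n10  emit P2@[32:32]
[33] read 'c'  n10⇒n11  emit P1@[29:33],P6@[32:33],P7@[30:33]
[34] read 'b'  n11⇒n22 (fail-walked)  emit P2@[34:34]
[35] read 'd'  n22⇒n23  emit P5@[30:35]
[36] read 'c'  n23⇒n7 (fail-walked)
[37] read 'a'  n7⇒n8  emit P4@[36:37]
[38] read 'b'  n8⇒n9  emit P2@[38:38]
[39] read 'b'  n9⇒n10  emit P2@[39:39]
[40] read 'c'  n10⇒n11  emit P1@[36:40],P6@[39:40],P7@[37:40]
[41] read 'b'  n11⇒n22 (fail-walked)  emit P2@[41:41]
[42] read 'c'  n22⇒n24 (fail-walked)  emit P6@[41:42]
[43] read 'a'  n24⇒n8 (fail-walked)  emit P4@[42:43]
[44] read 'b'  n8⇒n9  emit P2@[44:44]
[45] read 'b'  n9⇒n10  emit P2@[45:45]
[46] read 'c'  n10⇒n11  emit P1@[42:46],P6@[45:46],P7@[43:46]
[47] read 'a'  n11⇒n8 (fail-walked)  emit P4@[46:47]
[48] read 'b'  n8⇒n9  emit P2@[48:48]
[49] read 'b'  n9⇒n10  emit P2@[49:49]
[50] read 'c'  n10⇒n11  emit P1@[46:50],P6@[49:50],P7@[47:50]
[51] read 'b'  n11⇒n22 (fail-walked)  emit P2@[51:51]
[52] read 'd'  n22⇒n23  emit P5@[47:52]
[53] read 'b'  n23⇒n12 (fail-walked)  emit P2@[53:53]
[54] read 'c'  n12⇒n24  emit P6@[53:54]
[55] read 'a'  n24⇒n8 (fail-walked)  emit P4@[54:55]
[56] read 'b'  n8⇒n9  emit P2@[56:56]
[57] read 'b'  n9⇒n10  emit P2@[57:57]
[58] read 'c'  n10⇒n11  emit P1@[54:58],P6@[57:58],P7@[55:58]
[59] read 'c'  n11⇒n7 (fail-walked)
[60] read 'a'  n7⇒n8  emit P4@[59:60]
[61] read 'c'  n8⇒n7 (fail-walked)
[62] read 'a'  n7⇒n8  emit P4@[61:62]
[63] read 'c'  n8⇒n7 (fail-walked)
[64] read 'a'  n7⇒n8  emit P4@[63:64]
[65] read 'c'  n8⇒n7 (fail-walked)
[66] read 'c'  n7⇒n7 (fail-walked)

All matches (sorted): [[1,2],[8,2],[9,6],[10,4],[12,4],[18,2],[21,4],[22,2],[27,2],[29,3],[30,4],[31,2],[32,2],[33,1],[33,6],[33,7],[34,2],[35,5],[37,4],[38,2],[39,2],[40,1],[40,6],[40,7],[41,2],[42,6],[43,4],[44,2],[45,2],[46,1],[46,6],[46,7],[47,4],[48,2],[49,2],[50,1],[50,6],[50,7],[51,2],[52,5],[53,2],[54,6],[55,4],[56,2],[57,2],[58,1],[58,6],[58,7],[60,4],[62,4],[64,4]]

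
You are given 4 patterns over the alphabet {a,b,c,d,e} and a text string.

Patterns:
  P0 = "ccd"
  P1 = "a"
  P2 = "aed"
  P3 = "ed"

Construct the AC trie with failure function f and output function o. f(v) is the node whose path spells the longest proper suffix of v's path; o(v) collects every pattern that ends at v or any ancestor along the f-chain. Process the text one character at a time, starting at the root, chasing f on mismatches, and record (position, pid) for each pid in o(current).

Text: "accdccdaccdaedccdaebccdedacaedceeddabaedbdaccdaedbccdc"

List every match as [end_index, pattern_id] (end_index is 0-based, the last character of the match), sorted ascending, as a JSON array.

Construct AC machine:
Trie nodes:
  0='ε' goto a→4 c→1 e→7
  1='c' goto c→2
  2='cc' goto d→3
  3='ccd' goto ·  ←P0
  4='a' goto e→5  ←P1
  5='ae' goto d→6
  6='aed' goto ·  ←P2
  7='e' goto d→8
  8='ed' goto ·  ←P3

Failure links (BFS by depth):
  fail(1) 'c': from fail(0)=0 chase 'c': 0 ⇒ 0;  out=∅∪out(0)=∅
  fail(4) 'a': from fail(0)=0 chase 'a': 0 ⇒ 0;  out={1}∪out(0)={1}
  fail(7) 'e': from fail(0)=0 chase 'e': 0 ⇒ 0;  out=∅∪out(0)=∅
  fail(2) 'cc': from fail(1)=0 chase 'c': 0 ⇒ 1;  out=∅∪out(1)=∅
  fail(5) 'ae': from fail(4)=0 chase 'e': 0 ⇒ 7;  out=∅∪out(7)=∅
  fail(8) 'ed': from fail(7)=0 chase 'd': 0 ⇒ 0;  out={3}∪out(0)={3}
  fail(3) 'ccd': from fail(2)=1 chase 'd': 1→0 ⇒ 0;  out={0}∪out(0)={0}
  fail(6) 'aed': from fail(5)=7 chase 'd': 7 ⇒ 8;  out={2}∪out(8)={2,3}

Scan:
i=0 'a': node 0→4  emit P1@[0:0]
i=1 'c': node 4→1 (via fail)
i=2 'c': node 1→2
i=3 'd': node 2→3  emit P0@[1:3]
i=4 'c': node 3→1 (via fail)
i=5 'c': node 1→2
i=6 'd': node 2→3  emit P0@[4:6]
i=7 'a': node 3→4 (via fail)  emit P1@[7:7]
i=8 'c': node 4→1 (via fail)
i=9 'c': node 1→2
i=10 'd': node 2→3  emit P0@[8:10]
i=11 'a': node 3→4 (via fail)  emit P1@[11:11]
i=12 'e': node 4→5
i=13 'd': node 5→6  emit P2@[11:13],P3@[12:13]
i=14 'c': node 6→1 (via fail)
i=15 'c': node 1→2
i=16 'd': node 2→3  emit P0@[14:16]
i=17 'a': node 3→4 (via fail)  emit P1@[17:17]
i=18 'e': node 4→5
i=19 'b': node 5→0 (via fail)
i=20 'c': node 0→1
i=21 'c': node 1→2
i=22 'd': node 2→3  emit P0@[20:22]
i=23 'e': node 3→7 (via fail)
i=24 'd': node 7→8  emit P3@[23:24]
i=25 'a': node 8→4 (via fail)  emit P1@[25:25]
i=26 'c': node 4→1 (via fail)
i=27 'a': node 1→4 (via fail)  emit P1@[27:27]
i=28 'e': node 4→5
i=29 'd': node 5→6  emit P2@[27:29],P3@[28:29]
i=30 'c': node 6→1 (via fail)
i=31 'e': node 1→7 (via fail)
i=32 'e': node 7→7 (via fail)
i=33 'd': node 7→8  emit P3@[32:33]
i=34 'd': node 8→0 (via fail)
i=35 'a': node 0→4  emit P1@[35:35]
i=36 'b': node 4→0 (via fail)
i=37 'a': node 0→4  emit P1@[37:37]
i=38 'e': node 4→5
i=39 'd': node 5→6  emit P2@[37:39],P3@[38:39]
i=40 'b': node 6→0 (via fail)
i=41 'd': node 0→0
i=42 'a': node 0→4  emit P1@[42:42]
i=43 'c': node 4→1 (via fail)
i=44 'c': node 1→2
i=45 'd': node 2→3  emit P0@[43:45]
i=46 'a': node 3→4 (via fail)  emit P1@[46:46]
i=47 'e': node 4→5
i=48 'd': node 5→6  emit P2@[46:48],P3@[47:48]
i=49 'b': node 6→0 (via fail)
i=50 'c': node 0→1
i=51 'c': node 1→2
i=52 'd': node 2→3  emit P0@[50:52]
i=53 'c': node 3→1 (via fail)

Matches: [[0,1],[3,0],[6,0],[7,1],[10,0],[11,1],[13,2],[13,3],[16,0],[17,1],[22,0],[24,3],[25,1],[27,1],[29,2],[29,3],[33,3],[35,1],[37,1],[39,2],[39,3],[42,1],[45,0],[46,1],[48,2],[48,3],[52,0]]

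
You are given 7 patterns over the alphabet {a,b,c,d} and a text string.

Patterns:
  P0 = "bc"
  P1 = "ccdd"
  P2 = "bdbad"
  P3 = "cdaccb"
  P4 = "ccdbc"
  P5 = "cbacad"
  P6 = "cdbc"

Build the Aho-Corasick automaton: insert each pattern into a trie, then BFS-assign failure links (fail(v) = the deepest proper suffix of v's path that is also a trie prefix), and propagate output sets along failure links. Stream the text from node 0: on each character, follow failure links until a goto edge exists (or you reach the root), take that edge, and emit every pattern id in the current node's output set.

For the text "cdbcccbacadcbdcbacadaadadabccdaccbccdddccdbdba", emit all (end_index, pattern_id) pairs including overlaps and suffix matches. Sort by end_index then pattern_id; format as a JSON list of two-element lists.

Build automaton:
Trie nodes:
  0='ε' goto b→1 c→3
  1='b' goto c→2 d→7
  2='bc' goto ·  ←P0
  3='c' goto b→18 c→4 d→11
  4='cc' goto d→5
  5='ccd' goto b→16 d→6
  6='ccdd' goto ·  ←P1
  7='bd' goto b→8
  8='bdb' goto a→9
  9='bdba' goto d→10
  10='bdbad' goto ·  ←P2
  11='cd' goto a→12 b→23
  12='cda' goto c→13
  13='cdac' goto c→14
  14='cdacc' goto b→15
  15='cdaccb' goto ·  ←P3
  16='ccdb' goto c→17
  17='ccdbc' goto ·  ←P4
  18='cb' goto a→19
  19='cba' goto c→20
  20='cbac' goto a→21
  21='cbaca' goto d→22
  22='cbacad' goto ·  ←P5
  23='cdb' goto c→24
  24='cdbc' goto ·  ←P6

Failure links (BFS by depth):
  n1('b'): parent n0 fail=0; on 'b' 0 → fail=0;  out ∅∪∅=∅
  n3('c'): parent n0 fail=0; on 'c' 0 → fail=0;  out ∅∪∅=∅
  n2('bc'): parent n1 fail=0; on 'c' 0 → fail=3;  out {0}∪∅={0}
  n4('cc'): parent n3 fail=0; on 'c' 0 → fail=3;  out ∅∪∅=∅
  n7('bd'): parent n1 fail=0; on 'd' 0 → fail=0;  out ∅∪∅=∅
  n11('cd'): parent n3 fail=0; on 'd' 0 → fail=0;  out ∅∪∅=∅
  n18('cb'): parent n3 fail=0; on 'b' 0 → fail=1;  out ∅∪∅=∅
  n5('ccd'): parent n4 fail=3; on 'd' 3 → fail=11;  out ∅∪∅=∅
  n8('bdb'): parent n7 fail=0; on 'b' 0 → fail=1;  out ∅∪∅=∅
  n12('cda'): parent n11 fail=0; on 'a' 0 → fail=0;  out ∅∪∅=∅
  n19('cba'): parent n18 fail=1; on 'a' 1→0 → fail=0;  out ∅∪∅=∅
  n23('cdb'): parent n11 fail=0; on 'b' 0 → fail=1;  out ∅∪∅=∅
  n6('ccdd'): parent n5 fail=11; on 'd' 11→0 → fail=0;  out {1}∪∅={1}
  n9('bdba'): parent n8 fail=1; on 'a' 1→0 → fail=0;  out ∅∪∅=∅
  n13('cdac'): parent n12 fail=0; on 'c' 0 → fail=3;  out ∅∪∅=∅
  n16('ccdb'): parent n5 fail=11; on 'b' 11 → fail=23;  out ∅∪∅=∅
  n20('cbac'): parent n19 fail=0; on 'c' 0 → fail=3;  out ∅∪∅=∅
  n24('cdbc'): parent n23 fail=1; on 'c' 1 → fail=2;  out {6}∪{0}={0,6}
  n10('bdbad'): parent n9 fail=0; on 'd' 0 → fail=0;  out {2}∪∅={2}
  n14('cdacc'): parent n13 fail=3; on 'c' 3 → fail=4;  out ∅∪∅=∅
  n17('ccdbc'): parent n16 fail=23; on 'c' 23 → fail=24;  out {4}∪{0,6}={0,4,6}
  n21('cbaca'): parent n20 fail=3; on 'a' 3→0 → fail=0;  out ∅∪∅=∅
  n15('cdaccb'): parent n14 fail=4; on 'b' 4→3 → fail=18;  out {3}∪∅={3}
  n22('cbacad'): parent n21 fail=0; on 'd' 0 → fail=0;  out {5}∪∅={5}

Run:
[0] read 'c'  n0⇒n3
[1] read 'd'  n3⇒n11
[2] read 'b'  n11⇒n23
[3] read 'c'  n23⇒n24  → match P0@[2:3],P6@[0:3]
[4] read 'c'  n24⇒n4 (via fail)
[5] read 'c'  n4⇒n4 (via fail)
[6] read 'b'  n4⇒n18 (via fail)
[7] read 'a'  n18⇒n19
[8] read 'c'  n19⇒n20
[9] read 'a'  n20⇒n21
[10] read 'd'  n21⇒n22  → match P5@[5:10]
[11] read 'c'  n22⇒n3 (via fail)
[12] read 'b'  n3⇒n18
[13] read 'd'  n18⇒n7 (via fail)
[14] read 'c'  n7⇒n3 (via fail)
[15] read 'b'  n3⇒n18
[16] read 'a'  n18⇒n19
[17] read 'c'  n19⇒n20
[18] read 'a'  n20⇒n21
[19] read 'd'  n21⇒n22  → match P5@[14:19]
[20] read 'a'  n22⇒n0 (via fail)
[21] read 'a'  n0⇒n0
[22] read 'd'  n0⇒n0
[23] read 'a'  n0⇒n0
[24] read 'd'  n0⇒n0
[25] read 'a'  n0⇒n0
[26] read 'b'  n0⇒n1
[27] read 'c'  n1⇒n2  → match P0@[26:27]
[28] read 'c'  n2⇒n4 (via fail)
[29] read 'd'  n4⇒n5
[30] read 'a'  n5⇒n12 (via fail)
[31] read 'c'  n12⇒n13
[32] read 'c'  n13⇒n14
[33] read 'b'  n14⇒n15  → match P3@[28:33]
[34] read 'c'  n15⇒n2 (via fail)  → match P0@[33:34]
[35] read 'c'  n2⇒n4 (via fail)
[36] read 'd'  n4⇒n5
[37] read 'd'  n5⇒n6  → match P1@[34:37]
[38] read 'd'  n6⇒n0 (via fail)
[39] read 'c'  n0⇒n3
[40] read 'c'  n3⇒n4
[41] read 'd'  n4⇒n5
[42] read 'b'  n5⇒n16
[43] read 'd'  n16⇒n7 (via fail)
[44] read 'b'  n7⇒n8
[45] read 'a'  n8⇒n9

Matches: [[3,0],[3,6],[10,5],[19,5],[27,0],[33,3],[34,0],[37,1]]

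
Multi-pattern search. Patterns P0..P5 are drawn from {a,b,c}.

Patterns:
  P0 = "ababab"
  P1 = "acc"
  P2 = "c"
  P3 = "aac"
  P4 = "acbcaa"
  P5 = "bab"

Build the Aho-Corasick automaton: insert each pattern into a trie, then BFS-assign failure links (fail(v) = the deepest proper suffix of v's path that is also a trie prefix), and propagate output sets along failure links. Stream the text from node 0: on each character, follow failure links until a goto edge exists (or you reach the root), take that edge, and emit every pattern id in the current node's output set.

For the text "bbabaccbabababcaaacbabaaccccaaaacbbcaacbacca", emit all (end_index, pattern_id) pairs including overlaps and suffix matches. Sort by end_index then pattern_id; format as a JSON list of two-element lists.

Build:
Trie (insert patterns):
  0='ε' goto a→1 b→16 c→9
  1='a' goto a→10 b→2 c→7
  2='ab' goto a→3
  3='aba' goto b→4
  4='abab' goto a→5
  5='ababa' goto b→6
  6='ababab' goto ·  ←P0
  7='ac' goto b→12 c→8
  8='acc' goto ·  ←P1
  9='c' goto ·  ←P2
  10='aa' goto c→11
  11='aac' goto ·  ←P3
  12='acb' goto c→13
  13='acbc' goto a→14
  14='acbca' goto a→15
  15='acbcaa' goto ·  ←P4
  16='b' goto a→17
  17='ba' goto b→18
  18='bab' goto ·  ←P5

Failure links (BFS by depth):
  n1('a'): parent n0 fail=0; on 'a' 0 → fail=0;  out ∅∪∅=∅
  n9('c'): parent n0 fail=0; on 'c' 0 → fail=0;  out {2}∪∅={2}
  n16('b'): parent n0 fail=0; on 'b' 0 → fail=0;  out ∅∪∅=∅
  n2('ab'): parent n1 fail=0; on 'b' 0 → fail=16;  out ∅∪∅=∅
  n7('ac'): parent n1 fail=0; on 'c' 0 → fail=9;  out ∅∪{2}={2}
  n10('aa'): parent n1 fail=0; on 'a' 0 → fail=1;  out ∅∪∅=∅
  n17('ba'): parent n16 fail=0; on 'a' 0 → fail=1;  out ∅∪∅=∅
  n3('aba'): parent n2 fail=16; on 'a' 16 → fail=17;  out ∅∪∅=∅
  n8('acc'): parent n7 fail=9; on 'c' 9→0 → fail=9;  out {1}∪{2}={1,2}
  n11('aac'): parent n10 fail=1; on 'c' 1 → fail=7;  out {3}∪{2}={2,3}
  n12('acb'): parent n7 fail=9; on 'b' 9→0 → fail=16;  out ∅∪∅=∅
  n18('bab'): parent n17 fail=1; on 'b' 1 → fail=2;  out {5}∪∅={5}
  n4('abab'): parent n3 fail=17; on 'b' 17 → fail=18;  out ∅∪{5}={5}
  n13('acbc'): parent n12 fail=16; on 'c' 16→0 → fail=9;  out ∅∪{2}={2}
  n5('ababa'): parent n4 fail=18; on 'a' 18→2 → fail=3;  out ∅∪∅=∅
  n14('acbca'): parent n13 fail=9; on 'a' 9→0 → fail=1;  out ∅∪∅=∅
  n6('ababab'): parent n5 fail=3; on 'b' 3 → fail=4;  out {0}∪{5}={0,5}
  n15('acbcaa'): parent n14 fail=1; on 'a' 1 → fail=10;  out {4}∪∅={4}

Scan:
[0] read 'b'  n0⇒n16
[1] read 'b'  n16⇒n16 (via fail)
[2] read 'a'  n16⇒n17
[3] read 'b'  n17⇒n18  ** P5@[1:3]
[4] read 'a'  n18⇒n3 (via fail)
[5] read 'c'  n3⇒n7 (via fail)  ** P2@[5:5]
[6] read 'c'  n7⇒n8  ** P1@[4:6],P2@[6:6]
[7] read 'b'  n8⇒n16 (via fail)
[8] read 'a'  n16⇒n17
[9] read 'b'  n17⇒n18  ** P5@[7:9]
[10] read 'a'  n18⇒n3 (via fail)
[11] read 'b'  n3⇒n4  ** P5@[9:11]
[12] read 'a'  n4⇒n5
[13] read 'b'  n5⇒n6  ** P0@[8:13],P5@[11:13]
[14] read 'c'  n6⇒n9 (via fail)  ** P2@[14:14]
[15] read 'a'  n9⇒n1 (via fail)
[16] read 'a'  n1⇒n10
[17] read 'a'  n10⇒n10 (via fail)
[18] read 'c'  n10⇒n11  ** P2@[18:18],P3@[16:18]
[19] read 'b'  n11⇒n12 (via fail)
[20] read 'a'  n12⇒n17 (via fail)
[21] read 'b'  n17⇒n18  ** P5@[19:21]
[22] read 'a'  n18⇒n3 (via fail)
[23] read 'a'  n3⇒n10 (via fail)
[24] read 'c'  n10⇒n11  ** P2@[24:24],P3@[22:24]
[25] read 'c'  n11⇒n8 (via fail)  ** P1@[23:25],P2@[25:25]
[26] read 'c'  n8⇒n9 (via fail)  ** P2@[26:26]
[27] read 'c'  n9⇒n9 (via fail)  ** P2@[27:27]
[28] read 'a'  n9⇒n1 (via fail)
[29] read 'a'  n1⇒n10
[30] read 'a'  n10⇒n10 (via fail)
[31] read 'a'  n10⇒n10 (via fail)
[32] read 'c'  n10⇒n11  ** P2@[32:32],P3@[30:32]
[33] read 'b'  n11⇒n12 (via fail)
[34] read 'b'  n12⇒n16 (via fail)
[35] read 'c'  n16⇒n9 (via fail)  ** P2@[35:35]
[36] read 'a'  n9⇒n1 (via fail)
[37] read 'a'  n1⇒n10
[38] read 'c'  n10⇒n11  ** P2@[38:38],P3@[36:38]
[39] read 'b'  n11⇒n12 (via fail)
[40] read 'a'  n12⇒n17 (via fail)
[41] read 'c'  n17⇒n7 (via fail)  ** P2@[41:41]
[42] read 'c'  n7⇒n8  ** P1@[40:42],P2@[42:42]
[43] read 'a'  n8⇒n1 (via fail)

All matches (sorted): [[3,5],[5,2],[6,1],[6,2],[9,5],[11,5],[13,0],[13,5],[14,2],[18,2],[18,3],[21,5],[24,2],[24,3],[25,1],[25,2],[26,2],[27,2],[32,2],[32,3],[35,2],[38,2],[38,3],[41,2],[42,1],[42,2]]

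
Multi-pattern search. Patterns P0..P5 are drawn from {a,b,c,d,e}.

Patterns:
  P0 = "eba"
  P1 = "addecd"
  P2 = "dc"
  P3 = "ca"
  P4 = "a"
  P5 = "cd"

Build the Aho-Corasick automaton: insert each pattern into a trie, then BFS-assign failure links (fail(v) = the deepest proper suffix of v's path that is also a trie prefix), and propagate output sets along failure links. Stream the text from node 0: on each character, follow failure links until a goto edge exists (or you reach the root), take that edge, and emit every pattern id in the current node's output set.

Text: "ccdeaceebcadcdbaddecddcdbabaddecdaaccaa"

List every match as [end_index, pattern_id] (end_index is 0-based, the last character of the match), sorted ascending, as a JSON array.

Build:
Trie nodes:
  0='ε' goto a→4 c→12 d→10 e→1
  1='e' goto b→2
  2='eb' goto a→3
  3='eba' goto ·  [P0 ends]
  4='a' goto d→5  [P4 ends]
  5='ad' goto d→6
  6='add' goto e→7
  7='adde' goto c→8
  8='addec' goto d→9
  9='addecd' goto ·  [P1 ends]
  10='d' goto c→11
  11='dc' goto ·  [P2 ends]
  12='c' goto a→13 d→14
  13='ca' goto ·  [P3 ends]
  14='cd' goto ·  [P5 ends]

Failure links (BFS by depth):
  fail(1) 'e': from fail(0)=0 chase 'e': 0 ⇒ 0;  out=∅∪out(0)=∅
  fail(4) 'a': from fail(0)=0 chase 'a': 0 ⇒ 0;  out={4}∪out(0)={4}
  fail(10) 'd': from fail(0)=0 chase 'd': 0 ⇒ 0;  out=∅∪out(0)=∅
  fail(12) 'c': from fail(0)=0 chase 'c': 0 ⇒ 0;  out=∅∪out(0)=∅
  fail(2) 'eb': from fail(1)=0 chase 'b': 0 ⇒ 0;  out=∅∪out(0)=∅
  fail(5) 'ad': from fail(4)=0 chase 'd': 0 ⇒ 10;  out=∅∪out(10)=∅
  fail(11) 'dc': from fail(10)=0 chase 'c': 0 ⇒ 12;  out={2}∪out(12)={2}
  fail(13) 'ca': from fail(12)=0 chase 'a': 0 ⇒ 4;  out={3}∪out(4)={3,4}
  fail(14) 'cd': from fail(12)=0 chase 'd': 0 ⇒ 10;  out={5}∪out(10)={5}
  fail(3) 'eba': from fail(2)=0 chase 'a': 0 ⇒ 4;  out={0}∪out(4)={0,4}
  fail(6) 'add': from fail(5)=10 chase 'd': 10→0 ⇒ 10;  out=∅∪out(10)=∅
  fail(7) 'adde': from fail(6)=10 chase 'e': 10→0 ⇒ 1;  out=∅∪out(1)=∅
  fail(8) 'addec': from fail(7)=1 chase 'c': 1→0 ⇒ 12;  out=∅∪out(12)=∅
  fail(9) 'addecd': from fail(8)=12 chase 'd': 12 ⇒ 14;  out={1}∪out(14)={1,5}

Text stream:
[0] read 'c'  n0⇒n12
[1] read 'c'  n12⇒n12 ·f
[2] read 'd'  n12⇒n14  → match P5@[1:2]
[3] read 'e'  n14⇒n1 ·f
[4] read 'a'  n1⇒n4 ·f  → match P4@[4:4]
[5] read 'c'  n4⇒n12 ·f
[6] read 'e'  n12⇒n1 ·f
[7] read 'e'  n1⇒n1 ·f
[8] read 'b'  n1⇒n2
[9] read 'c'  n2⇒n12 ·f
[10] read 'a'  n12⇒n13  → match P3@[9:10],P4@[10:10]
[11] read 'd'  n13⇒n5 ·f
[12] read 'c'  n5⇒n11 ·f  → match P2@[11:12]
[13] read 'd'  n11⇒n14 ·f  → match P5@[12:13]
[14] read 'b'  n14⇒n0 ·f
[15] read 'a'  n0⇒n4  → match P4@[15:15]
[16] read 'd'  n4⇒n5
[17] read 'd'  n5⇒n6
[18] read 'e'  n6⇒n7
[19] read 'c'  n7⇒n8
[20] read 'd'  n8⇒n9  → match P1@[15:20],P5@[19:20]
[21] read 'd'  n9⇒n10 ·f
[22] read 'c'  n10⇒n11  → match P2@[21:22]
[23] read 'd'  n11⇒n14 ·f  → match P5@[22:23]
[24] read 'b'  n14⇒n0 ·f
[25] read 'a'  n0⇒n4  → match P4@[25:25]
[26] read 'b'  n4⇒n0 ·f
[27] read 'a'  n0⇒n4  → match P4@[27:27]
[28] read 'd'  n4⇒n5
[29] read 'd'  n5⇒n6
[30] read 'e'  n6⇒n7
[31] read 'c'  n7⇒n8
[32] read 'd'  n8⇒n9  → match P1@[27:32],P5@[31:32]
[33] read 'a'  n9⇒n4 ·f  → match P4@[33:33]
[34] read 'a'  n4⇒n4 ·f  → match P4@[34:34]
[35] read 'c'  n4⇒n12 ·f
[36] read 'c'  n12⇒n12 ·f
[37] read 'a'  n12⇒n13  → match P3@[36:37],P4@[37:37]
[38] read 'a'  n13⇒n4 ·f  → match P4@[38:38]

Result: [[2,5],[4,4],[10,3],[10,4],[12,2],[13,5],[15,4],[20,1],[20,5],[22,2],[23,5],[25,4],[27,4],[32,1],[32,5],[33,4],[34,4],[37,3],[37,4],[38,4]]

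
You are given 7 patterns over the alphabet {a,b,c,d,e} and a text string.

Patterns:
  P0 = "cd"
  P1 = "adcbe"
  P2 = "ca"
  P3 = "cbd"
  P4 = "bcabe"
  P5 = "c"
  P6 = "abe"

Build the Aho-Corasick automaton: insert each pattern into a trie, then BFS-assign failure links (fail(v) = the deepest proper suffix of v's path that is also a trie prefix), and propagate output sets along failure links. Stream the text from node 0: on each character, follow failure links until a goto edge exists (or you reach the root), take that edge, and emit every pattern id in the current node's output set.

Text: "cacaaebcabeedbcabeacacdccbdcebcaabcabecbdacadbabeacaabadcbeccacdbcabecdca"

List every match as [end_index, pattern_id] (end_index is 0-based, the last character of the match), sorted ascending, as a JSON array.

Build automaton:
Trie nodes:
  0='ε' goto a→3 b→11 c→1
  1='c' goto a→8 b→9 d→2  ←P5
  2='cd' goto ·  ←P0
  3='a' goto b→16 d→4
  4='ad' goto c→5
  5='adc' goto b→6
  6='adcb' goto e→7
  7='adcbe' goto ·  ←P1
  8='ca' goto ·  ←P2
  9='cb' goto d→10
  10='cbd' goto ·  ←P3
  11='b' goto c→12
  12='bc' goto a→13
  13='bca' goto b→14
  14='bcab' goto e→15
  15='bcabe' goto ·  ←P4
  16='ab' goto e→17
  17='abe' goto ·  ←P6

Failure links (BFS by depth):
  fail(1) 'c': from fail(0)=0 chase 'c': 0 ⇒ 0;  out={5}∪out(0)={5}
  fail(3) 'a': from fail(0)=0 chase 'a': 0 ⇒ 0;  out=∅∪out(0)=∅
  fail(11) 'b': from fail(0)=0 chase 'b': 0 ⇒ 0;  out=∅∪out(0)=∅
  fail(2) 'cd': from fail(1)=0 chase 'd': 0 ⇒ 0;  out={0}∪out(0)={0}
  fail(4) 'ad': from fail(3)=0 chase 'd': 0 ⇒ 0;  out=∅∪out(0)=∅
  fail(8) 'ca': from fail(1)=0 chase 'a': 0 ⇒ 3;  out={2}∪out(3)={2}
  fail(9) 'cb': from fail(1)=0 chase 'b': 0 ⇒ 11;  out=∅∪out(11)=∅
  fail(12) 'bc': from fail(11)=0 chase 'c': 0 ⇒ 1;  out=∅∪out(1)={5}
  fail(16) 'ab': from fail(3)=0 chase 'b': 0 ⇒ 11;  out=∅∪out(11)=∅
  fail(5) 'adc': from fail(4)=0 chase 'c': 0 ⇒ 1;  out=∅∪out(1)={5}
  fail(10) 'cbd': from fail(9)=11 chase 'd': 11→0 ⇒ 0;  out={3}∪out(0)={3}
  fail(13) 'bca': from fail(12)=1 chase 'a': 1 ⇒ 8;  out=∅∪out(8)={2}
  fail(17) 'abe': from fail(16)=11 chase 'e': 11→0 ⇒ 0;  out={6}∪out(0)={6}
  fail(6) 'adcb': from fail(5)=1 chase 'b': 1 ⇒ 9;  out=∅∪out(9)=∅
  fail(14) 'bcab': from fail(13)=8 chase 'b': 8→3 ⇒ 16;  out=∅∪out(16)=∅
  fail(7) 'adcbe': from fail(6)=9 chase 'e': 9→11→0 ⇒ 0;  out={1}∪out(0)={1}
  fail(15) 'bcabe': from fail(14)=16 chase 'e': 16 ⇒ 17;  out={4}∪out(17)={4,6}

Run:
i=0 'c': node 0→1  ** P5@[0:0]
i=1 'a': node 1→8  ** P2@[0:1]
i=2 'c': node 8→1 ·f  ** P5@[2:2]
i=3 'a': node 1→8  ** P2@[2:3]
i=4 'a': node 8→3 ·f
i=5 'e': node 3→0 ·f
i=6 'b': node 0→11
i=7 'c': node 11→12  ** P5@[7:7]
i=8 'a': node 12→13  ** P2@[7:8]
i=9 'b': node 13→14
i=10 'e': node 14→15  ** P4@[6:10],P6@[8:10]
i=11 'e': node 15→0 ·f
i=12 'd': node 0→0
i=13 'b': node 0→11
i=14 'c': node 11→12  ** P5@[14:14]
i=15 'a': node 12→13  ** P2@[14:15]
i=16 'b': node 13→14
i=17 'e': node 14→15  ** P4@[13:17],P6@[15:17]
i=18 'a': node 15→3 ·f
i=19 'c': node 3→1 ·f  ** P5@[19:19]
i=20 'a': node 1→8  ** P2@[19:20]
i=21 'c': node 8→1 ·f  ** P5@[21:21]
i=22 'd': node 1→2  ** P0@[21:22]
i=23 'c': node 2→1 ·f  ** P5@[23:23]
i=24 'c': node 1→1 ·f  ** P5@[24:24]
i=25 'b': node 1→9
i=26 'd': node 9→10  ** P3@[24:26]
i=27 'c': node 10→1 ·f  ** P5@[27:27]
i=28 'e': node 1→0 ·f
i=29 'b': node 0→11
i=30 'c': node 11→12  ** P5@[30:30]
i=31 'a': node 12→13  ** P2@[30:31]
i=32 'a': node 13→3 ·f
i=33 'b': node 3→16
i=34 'c': node 16→12 ·f  ** P5@[34:34]
i=35 'a': node 12→13  ** P2@[34:35]
i=36 'b': node 13→14
i=37 'e': node 14→15  ** P4@[33:37],P6@[35:37]
i=38 'c': node 15→1 ·f  ** P5@[38:38]
i=39 'b': node 1→9
i=40 'd': node 9→10  ** P3@[38:40]
i=41 'a': node 10→3 ·f
i=42 'c': node 3→1 ·f  ** P5@[42:42]
i=43 'a': node 1→8  ** P2@[42:43]
i=44 'd': node 8→4 ·f
i=45 'b': node 4→11 ·f
i=46 'a': node 11→3 ·f
i=47 'b': node 3→16
i=48 'e': node 16→17  ** P6@[46:48]
i=49 'a': node 17→3 ·f
i=50 'c': node 3→1 ·f  ** P5@[50:50]
i=51 'a': node 1→8  ** P2@[50:51]
i=52 'a': node 8→3 ·f
i=53 'b': node 3→16
i=54 'a': node 16→3 ·f
i=55 'd': node 3→4
i=56 'c': node 4→5  ** P5@[56:56]
i=57 'b': node 5→6
i=58 'e': node 6→7  ** P1@[54:58]
i=59 'c': node 7→1 ·f  ** P5@[59:59]
i=60 'c': node 1→1 ·f  ** P5@[60:60]
i=61 'a': node 1→8  ** P2@[60:61]
i=62 'c': node 8→1 ·f  ** P5@[62:62]
i=63 'd': node 1→2  ** P0@[62:63]
i=64 'b': node 2→11 ·f
i=65 'c': node 11→12  ** P5@[65:65]
i=66 'a': node 12→13  ** P2@[65:66]
i=67 'b': node 13→14
i=68 'e': node 14→15  ** P4@[64:68],P6@[66:68]
i=69 'c': node 15→1 ·f  ** P5@[69:69]
i=70 'd': node 1→2  ** P0@[69:70]
i=71 'c': node 2→1 ·f  ** P5@[71:71]
i=72 'a': node 1→8  ** P2@[71:72]

All matches (sorted): [[0,5],[1,2],[2,5],[3,2],[7,5],[8,2],[10,4],[10,6],[14,5],[15,2],[17,4],[17,6],[19,5],[20,2],[21,5],[22,0],[23,5],[24,5],[26,3],[27,5],[30,5],[31,2],[34,5],[35,2],[37,4],[37,6],[38,5],[40,3],[42,5],[43,2],[48,6],[50,5],[51,2],[56,5],[58,1],[59,5],[60,5],[61,2],[62,5],[63,0],[65,5],[66,2],[68,4],[68,6],[69,5],[70,0],[71,5],[72,2]]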